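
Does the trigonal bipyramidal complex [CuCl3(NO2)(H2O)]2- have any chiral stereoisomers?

The distinct arrangements are (4 in all): NO2 equatorial, H2O equatorial; NO2 equatorial, H2O axial; NO2 axial, H2O equatorial; NO2 axial, H2O axial.
Each arrangement has an internal mirror plane or centre of symmetry, so none is chiral.

no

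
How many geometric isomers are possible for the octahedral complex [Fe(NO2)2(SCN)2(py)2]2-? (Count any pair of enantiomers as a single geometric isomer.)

In an octahedral complex each vertex has one trans partner and four cis neighbours.
There are 5 geometric isomers: NO2 trans, SCN trans, py trans; NO2 trans, SCN cis, py cis; NO2 cis, SCN cis, py trans; NO2 cis, SCN cis, py cis (chiral); NO2 cis, SCN trans, py cis.

5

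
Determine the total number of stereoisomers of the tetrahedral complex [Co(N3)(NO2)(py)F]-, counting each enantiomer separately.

2

Only one geometric arrangement is possible; it has no improper symmetry element, so it exists as a pair of enantiomers (2 stereoisomers).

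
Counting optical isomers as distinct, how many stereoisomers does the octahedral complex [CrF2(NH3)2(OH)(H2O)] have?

In an octahedral complex each vertex has one trans partner and four cis neighbours.
Systematic placement gives 6 geometric isomers: F trans, NH3 cis; F trans, NH3 trans; F cis, NH3 cis (3 arrangements, 2 chiral); F cis, NH3 trans.
Of these, 2 lack any improper symmetry element and so occur as enantiomeric pairs, giving 6 + 2 = 8 stereoisomers in total.

8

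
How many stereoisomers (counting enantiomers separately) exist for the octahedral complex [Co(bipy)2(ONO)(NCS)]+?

The six octahedral sites form three mutually perpendicular trans pairs.
Each bipy is bidentate and must span two cis positions.
There are 2 geometric isomers: ONO and NCS mutually trans; ONO and NCS mutually cis (chiral).
One of these lacks any improper symmetry element and so occurs as an enantiomeric pair, giving 2 + 1 = 3 stereoisomers in total.

3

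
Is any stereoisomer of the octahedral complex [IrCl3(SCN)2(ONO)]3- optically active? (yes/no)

The six octahedral sites form three mutually perpendicular trans pairs.
The distinct arrangements are (3 in all): Cl mer, SCN trans; Cl mer, SCN cis; Cl fac, SCN cis.
Each arrangement has an internal mirror plane or centre of symmetry, so none is chiral.

no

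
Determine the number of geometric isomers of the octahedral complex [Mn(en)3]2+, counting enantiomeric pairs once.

1

Each en is bidentate and must span two cis positions.
Only one geometric arrangement is possible; it has no improper symmetry element, so it exists as a pair of enantiomers (2 stereoisomers).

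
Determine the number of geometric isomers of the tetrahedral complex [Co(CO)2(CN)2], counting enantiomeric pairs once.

All four vertices of a tetrahedron are equivalent and mutually adjacent, so cis/trans isomerism cannot arise.
Only one geometric arrangement is possible.

1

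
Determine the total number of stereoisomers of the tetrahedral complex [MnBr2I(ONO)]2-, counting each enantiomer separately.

In a tetrahedral complex all four positions are equivalent and every pair of ligands is adjacent — there is no cis/trans distinction.
Only one geometric arrangement is possible.

1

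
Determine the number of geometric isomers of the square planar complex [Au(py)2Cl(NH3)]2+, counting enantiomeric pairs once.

In a square planar complex each vertex has one trans partner and two cis neighbours.
There are 2 geometric isomers: py cis; py trans.

2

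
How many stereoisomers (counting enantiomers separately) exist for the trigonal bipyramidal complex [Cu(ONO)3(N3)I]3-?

A trigonal bipyramid has two axial and three equatorial sites, which are chemically inequivalent.
There are 4 geometric isomers: N3 axial, I axial; N3 equatorial, I axial; N3 axial, I equatorial; N3 equatorial, I equatorial.
Each arrangement has an internal mirror plane or centre of symmetry, so none is chiral.

4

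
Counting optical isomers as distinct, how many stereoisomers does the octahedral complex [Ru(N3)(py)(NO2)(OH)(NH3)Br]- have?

30

In an octahedral complex each vertex has one trans partner and four cis neighbours.
Exhaustive case analysis gives 15 geometric isomers.
Of these, 15 lack any improper symmetry element and so occur as enantiomeric pairs, giving 15 + 15 = 30 stereoisomers in total.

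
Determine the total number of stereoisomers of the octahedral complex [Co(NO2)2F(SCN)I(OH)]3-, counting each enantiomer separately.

15

Systematic enumeration (placing each ligand type in turn and discarding arrangements equivalent by rotation or reflection) gives 9 geometric isomers.
Of these, 6 lack any improper symmetry element and so occur as enantiomeric pairs, giving 9 + 6 = 15 stereoisomers in total.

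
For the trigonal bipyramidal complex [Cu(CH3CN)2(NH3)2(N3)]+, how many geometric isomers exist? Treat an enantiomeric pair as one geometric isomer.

5

In a trigonal bipyramid the two axial positions differ from the three equatorial ones.
Exhaustive case analysis gives 5 geometric isomers.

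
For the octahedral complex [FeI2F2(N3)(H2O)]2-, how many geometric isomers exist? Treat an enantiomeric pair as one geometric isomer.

6

In an octahedral complex each vertex has one trans partner and four cis neighbours.
The distinct arrangements are (6 in all): I cis, F trans; I trans, F trans; I cis, F cis (3 arrangements, 2 chiral); I trans, F cis.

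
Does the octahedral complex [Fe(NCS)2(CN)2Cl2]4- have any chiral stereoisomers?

yes

There are 5 geometric isomers: NCS trans, CN trans, Cl trans; NCS cis, CN trans, Cl cis; NCS trans, CN cis, Cl cis; NCS cis, CN cis, Cl cis (chiral); NCS cis, CN cis, Cl trans.
One of these lacks any improper symmetry element and so occurs as an enantiomeric pair, giving 5 + 1 = 6 stereoisomers in total.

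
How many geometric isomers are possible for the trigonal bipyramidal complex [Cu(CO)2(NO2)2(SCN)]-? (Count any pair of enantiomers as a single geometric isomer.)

In a trigonal bipyramid the two axial positions differ from the three equatorial ones.
Systematic enumeration (placing each ligand type in turn and discarding arrangements equivalent by rotation or reflection) gives 5 geometric isomers.

5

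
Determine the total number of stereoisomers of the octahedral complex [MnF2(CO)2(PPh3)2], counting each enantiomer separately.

In an octahedral complex each vertex has one trans partner and four cis neighbours.
Working through the distinct placements yields 5 geometric isomers: F trans, CO trans, PPh3 trans; F cis, CO trans, PPh3 cis; F cis, CO cis, PPh3 trans; F cis, CO cis, PPh3 cis (chiral); F trans, CO cis, PPh3 cis.
One of these lacks any improper symmetry element and so occurs as an enantiomeric pair, giving 5 + 1 = 6 stereoisomers in total.

6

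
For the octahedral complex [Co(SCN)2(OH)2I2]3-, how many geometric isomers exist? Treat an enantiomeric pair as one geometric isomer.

5

An octahedron has six vertices in three trans pairs; every non-trans pair is cis.
Systematic placement gives 5 geometric isomers: SCN trans, OH trans, I trans; SCN cis, OH cis, I trans; SCN trans, OH cis, I cis; SCN cis, OH cis, I cis (chiral); SCN cis, OH trans, I cis.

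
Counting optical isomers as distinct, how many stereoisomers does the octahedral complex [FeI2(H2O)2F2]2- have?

6

The six octahedral sites form three mutually perpendicular trans pairs.
Working through the distinct placements yields 5 geometric isomers: I trans, H2O trans, F trans; I cis, H2O cis, F trans; I trans, H2O cis, F cis; I cis, H2O cis, F cis (chiral); I cis, H2O trans, F cis.
One of these lacks any improper symmetry element and so occurs as an enantiomeric pair, giving 5 + 1 = 6 stereoisomers in total.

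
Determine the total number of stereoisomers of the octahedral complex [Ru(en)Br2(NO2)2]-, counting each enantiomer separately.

An octahedron has six vertices in three trans pairs; every non-trans pair is cis.
Each en is bidentate and must span two cis positions.
There are 3 geometric isomers: Br trans, NO2 cis; Br cis, NO2 cis (chiral); Br cis, NO2 trans.
One of these lacks any improper symmetry element and so occurs as an enantiomeric pair, giving 3 + 1 = 4 stereoisomers in total.

4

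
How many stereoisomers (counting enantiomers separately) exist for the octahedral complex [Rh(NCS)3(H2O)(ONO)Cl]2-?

5

An octahedron has six vertices in three trans pairs; every non-trans pair is cis.
The distinct arrangements are (4 in all): NCS mer (3 arrangements); NCS fac (chiral).
One of these lacks any improper symmetry element and so occurs as an enantiomeric pair, giving 4 + 1 = 5 stereoisomers in total.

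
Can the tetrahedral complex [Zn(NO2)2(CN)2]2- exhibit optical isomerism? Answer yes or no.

no

In a tetrahedral complex all four positions are equivalent and every pair of ligands is adjacent — there is no cis/trans distinction.
Only one geometric arrangement is possible.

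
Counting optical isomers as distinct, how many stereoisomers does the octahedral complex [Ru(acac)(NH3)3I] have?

2

An octahedron has six vertices in three trans pairs; every non-trans pair is cis.
Each acac is bidentate and must span two cis positions.
Systematic placement gives 2 geometric isomers: NH3 fac; NH3 mer.
Each arrangement has an internal mirror plane or centre of symmetry, so none is chiral.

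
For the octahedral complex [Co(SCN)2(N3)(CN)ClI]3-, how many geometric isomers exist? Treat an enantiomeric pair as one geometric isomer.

In an octahedral complex each vertex has one trans partner and four cis neighbours.
Placing the ligands in turn and identifying arrangements related by rotation or reflection leaves 9 distinct geometric isomers.

9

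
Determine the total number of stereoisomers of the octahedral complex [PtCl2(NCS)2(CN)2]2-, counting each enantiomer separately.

In an octahedral complex each vertex has one trans partner and four cis neighbours.
Working through the distinct placements yields 5 geometric isomers: Cl trans, NCS trans, CN trans; Cl cis, NCS cis, CN trans; Cl cis, NCS trans, CN cis; Cl cis, NCS cis, CN cis (chiral); Cl trans, NCS cis, CN cis.
One of these lacks any improper symmetry element and so occurs as an enantiomeric pair, giving 5 + 1 = 6 stereoisomers in total.

6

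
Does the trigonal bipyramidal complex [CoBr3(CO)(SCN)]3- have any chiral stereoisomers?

no

In a trigonal bipyramid the two axial positions differ from the three equatorial ones.
There are 4 geometric isomers: CO equatorial, SCN equatorial; CO axial, SCN equatorial; CO equatorial, SCN axial; CO axial, SCN axial.
Each arrangement has an internal mirror plane or centre of symmetry, so none is chiral.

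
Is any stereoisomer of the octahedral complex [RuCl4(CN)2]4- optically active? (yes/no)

Systematic placement gives 2 geometric isomers: CN trans; CN cis.
Each arrangement has an internal mirror plane or centre of symmetry, so none is chiral.

no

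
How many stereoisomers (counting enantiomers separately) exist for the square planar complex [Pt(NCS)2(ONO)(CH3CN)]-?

A square has two trans pairs of vertices; adjacent vertices are cis.
The distinct arrangements are (2 in all): NCS cis; NCS trans.
Each arrangement has an internal mirror plane or centre of symmetry, so none is chiral.

2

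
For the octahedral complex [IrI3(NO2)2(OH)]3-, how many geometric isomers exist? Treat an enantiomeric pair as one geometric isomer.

The distinct arrangements are (3 in all): I mer, NO2 cis; I mer, NO2 trans; I fac, NO2 cis.

3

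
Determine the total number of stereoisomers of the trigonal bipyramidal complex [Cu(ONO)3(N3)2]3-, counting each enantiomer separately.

3

A trigonal bipyramid has two axial and three equatorial sites, which are chemically inequivalent.
The distinct arrangements are (3 in all): N3 both axial; N3 one axial, one equatorial; N3 both equatorial.
Each arrangement has an internal mirror plane or centre of symmetry, so none is chiral.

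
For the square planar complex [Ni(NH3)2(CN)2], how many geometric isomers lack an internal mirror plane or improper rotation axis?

A square has two trans pairs of vertices; adjacent vertices are cis.
Systematic placement gives 2 geometric isomers: NH3 cis; NH3 trans.
Each arrangement has an internal mirror plane or centre of symmetry, so none is chiral.

0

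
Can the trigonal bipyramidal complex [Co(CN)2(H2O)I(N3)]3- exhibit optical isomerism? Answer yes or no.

In a trigonal bipyramid the two axial positions differ from the three equatorial ones.
Exhaustive case analysis gives 7 geometric isomers.
Of these, 3 lack any improper symmetry element and so occur as enantiomeric pairs, giving 7 + 3 = 10 stereoisomers in total.

yes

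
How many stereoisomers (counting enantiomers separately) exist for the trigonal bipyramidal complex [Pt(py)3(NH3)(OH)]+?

4

There are 4 geometric isomers: NH3 axial, OH axial; NH3 axial, OH equatorial; NH3 equatorial, OH axial; NH3 equatorial, OH equatorial.
Each arrangement has an internal mirror plane or centre of symmetry, so none is chiral.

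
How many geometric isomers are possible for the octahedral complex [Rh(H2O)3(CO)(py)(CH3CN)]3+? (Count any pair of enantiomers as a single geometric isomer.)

Systematic placement gives 4 geometric isomers: H2O mer (3 arrangements); H2O fac (chiral).

4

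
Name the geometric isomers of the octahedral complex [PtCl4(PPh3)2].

cis and trans

In an octahedral complex each vertex has one trans partner and four cis neighbours.
There are 2 geometric isomers: PPh3 trans; PPh3 cis.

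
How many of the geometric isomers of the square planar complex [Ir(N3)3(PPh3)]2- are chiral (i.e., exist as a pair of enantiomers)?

In a square planar complex each vertex has one trans partner and two cis neighbours.
Only one geometric arrangement is possible.

0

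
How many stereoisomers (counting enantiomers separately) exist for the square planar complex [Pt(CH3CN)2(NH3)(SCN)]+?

2

A square has two trans pairs of vertices; adjacent vertices are cis.
There are 2 geometric isomers: CH3CN cis; CH3CN trans.
Each arrangement has an internal mirror plane or centre of symmetry, so none is chiral.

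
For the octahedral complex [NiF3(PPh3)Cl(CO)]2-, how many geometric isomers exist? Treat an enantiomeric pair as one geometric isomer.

4

In an octahedral complex each vertex has one trans partner and four cis neighbours.
Working through the distinct placements yields 4 geometric isomers: F mer (3 arrangements); F fac (chiral).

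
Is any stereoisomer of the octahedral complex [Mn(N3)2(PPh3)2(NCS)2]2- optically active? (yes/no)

The distinct arrangements are (5 in all): N3 trans, PPh3 trans, NCS trans; N3 trans, PPh3 cis, NCS cis; N3 cis, PPh3 trans, NCS cis; N3 cis, PPh3 cis, NCS cis (chiral); N3 cis, PPh3 cis, NCS trans.
One of these lacks any improper symmetry element and so occurs as an enantiomeric pair, giving 5 + 1 = 6 stereoisomers in total.

yes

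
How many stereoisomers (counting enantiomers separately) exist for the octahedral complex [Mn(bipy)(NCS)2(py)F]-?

In an octahedral complex each vertex has one trans partner and four cis neighbours.
Each bipy is bidentate and must span two cis positions.
Working through the distinct placements yields 4 geometric isomers: NCS cis (3 arrangements, 2 chiral); NCS trans.
Of these, 2 lack any improper symmetry element and so occur as enantiomeric pairs, giving 4 + 2 = 6 stereoisomers in total.

6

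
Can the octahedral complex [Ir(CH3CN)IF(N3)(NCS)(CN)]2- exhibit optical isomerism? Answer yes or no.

The six octahedral sites form three mutually perpendicular trans pairs.
Systematic enumeration (placing each ligand type in turn and discarding arrangements equivalent by rotation or reflection) gives 15 geometric isomers.
Of these, 15 lack any improper symmetry element and so occur as enantiomeric pairs, giving 15 + 15 = 30 stereoisomers in total.

yes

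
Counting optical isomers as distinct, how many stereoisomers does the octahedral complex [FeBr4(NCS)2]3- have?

2

In an octahedral complex each vertex has one trans partner and four cis neighbours.
There are 2 geometric isomers: NCS trans; NCS cis.
Each arrangement has an internal mirror plane or centre of symmetry, so none is chiral.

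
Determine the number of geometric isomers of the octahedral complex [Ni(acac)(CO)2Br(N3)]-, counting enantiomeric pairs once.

An octahedron has six vertices in three trans pairs; every non-trans pair is cis.
Each acac is bidentate and must span two cis positions.
There are 4 geometric isomers: CO cis (3 arrangements, 2 chiral); CO trans.

4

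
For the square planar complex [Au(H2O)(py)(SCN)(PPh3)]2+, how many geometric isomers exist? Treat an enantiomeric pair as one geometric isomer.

In a square planar complex each vertex has one trans partner and two cis neighbours.
There are 3 geometric isomers: (H2O/SCN trans, PPh3/py trans); (H2O/py trans, PPh3/SCN trans); (H2O/PPh3 trans, SCN/py trans).

3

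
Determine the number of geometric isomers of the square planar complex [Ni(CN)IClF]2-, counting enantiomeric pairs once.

3

There are 3 geometric isomers: (CN/F trans, Cl/I trans); (CN/I trans, Cl/F trans); (CN/Cl trans, F/I trans).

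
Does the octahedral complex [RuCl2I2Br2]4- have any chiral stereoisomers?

An octahedron has six vertices in three trans pairs; every non-trans pair is cis.
Working through the distinct placements yields 5 geometric isomers: Cl trans, I trans, Br trans; Cl cis, I cis, Br trans; Cl cis, I trans, Br cis; Cl cis, I cis, Br cis (chiral); Cl trans, I cis, Br cis.
One of these lacks any improper symmetry element and so occurs as an enantiomeric pair, giving 5 + 1 = 6 stereoisomers in total.

yes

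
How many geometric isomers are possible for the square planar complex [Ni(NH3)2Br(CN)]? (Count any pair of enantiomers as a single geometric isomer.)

2

Working through the distinct placements yields 2 geometric isomers: NH3 cis; NH3 trans.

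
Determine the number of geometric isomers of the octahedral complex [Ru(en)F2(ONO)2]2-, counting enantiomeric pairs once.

3

An octahedron has six vertices in three trans pairs; every non-trans pair is cis.
Each en is bidentate and must span two cis positions.
There are 3 geometric isomers: F trans, ONO cis; F cis, ONO cis (chiral); F cis, ONO trans.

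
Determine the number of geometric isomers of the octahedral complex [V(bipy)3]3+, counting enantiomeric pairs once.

An octahedron has six vertices in three trans pairs; every non-trans pair is cis.
Each bipy is bidentate and must span two cis positions.
Only one geometric arrangement is possible; it has no improper symmetry element, so it exists as a pair of enantiomers (2 stereoisomers).

1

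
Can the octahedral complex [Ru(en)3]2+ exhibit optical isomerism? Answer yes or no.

yes

Each en is bidentate and must span two cis positions.
Only one geometric arrangement is possible; it has no improper symmetry element, so it exists as a pair of enantiomers (2 stereoisomers).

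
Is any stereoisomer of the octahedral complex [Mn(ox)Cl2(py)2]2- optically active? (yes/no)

yes

Each ox is bidentate and must span two cis positions.
Working through the distinct placements yields 3 geometric isomers: Cl trans, py cis; Cl cis, py trans; Cl cis, py cis (chiral).
One of these lacks any improper symmetry element and so occurs as an enantiomeric pair, giving 3 + 1 = 4 stereoisomers in total.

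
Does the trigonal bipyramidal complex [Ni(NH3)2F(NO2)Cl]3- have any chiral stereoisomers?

A trigonal bipyramid has two axial and three equatorial sites, which are chemically inequivalent.
Placing the ligands in turn and identifying arrangements related by rotation or reflection leaves 7 distinct geometric isomers.
Of these, 3 lack any improper symmetry element and so occur as enantiomeric pairs, giving 7 + 3 = 10 stereoisomers in total.

yes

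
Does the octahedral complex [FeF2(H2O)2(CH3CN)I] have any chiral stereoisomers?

yes

The six octahedral sites form three mutually perpendicular trans pairs.
The distinct arrangements are (6 in all): F cis, H2O cis (3 arrangements, 2 chiral); F cis, H2O trans; F trans, H2O cis; F trans, H2O trans.
Of these, 2 lack any improper symmetry element and so occur as enantiomeric pairs, giving 6 + 2 = 8 stereoisomers in total.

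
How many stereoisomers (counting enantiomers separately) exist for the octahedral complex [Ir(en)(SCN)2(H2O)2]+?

4

In an octahedral complex each vertex has one trans partner and four cis neighbours.
Each en is bidentate and must span two cis positions.
Systematic placement gives 3 geometric isomers: SCN cis, H2O trans; SCN cis, H2O cis (chiral); SCN trans, H2O cis.
One of these lacks any improper symmetry element and so occurs as an enantiomeric pair, giving 3 + 1 = 4 stereoisomers in total.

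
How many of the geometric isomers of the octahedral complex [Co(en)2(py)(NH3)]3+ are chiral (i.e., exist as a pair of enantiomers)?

1

Each en is bidentate and must span two cis positions.
Working through the distinct placements yields 2 geometric isomers: py and NH3 mutually cis (chiral); py and NH3 mutually trans.
One of these lacks any improper symmetry element and so occurs as an enantiomeric pair, giving 2 + 1 = 3 stereoisomers in total.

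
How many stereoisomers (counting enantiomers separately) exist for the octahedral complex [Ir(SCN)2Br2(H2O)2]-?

6

The six octahedral sites form three mutually perpendicular trans pairs.
Working through the distinct placements yields 5 geometric isomers: SCN trans, Br trans, H2O trans; SCN cis, Br trans, H2O cis; SCN trans, Br cis, H2O cis; SCN cis, Br cis, H2O cis (chiral); SCN cis, Br cis, H2O trans.
One of these lacks any improper symmetry element and so occurs as an enantiomeric pair, giving 5 + 1 = 6 stereoisomers in total.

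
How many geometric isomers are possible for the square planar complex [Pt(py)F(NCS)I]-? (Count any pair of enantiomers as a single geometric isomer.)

3

In a square planar complex each vertex has one trans partner and two cis neighbours.
Systematic placement gives 3 geometric isomers: (F/NCS trans, I/py trans); (F/py trans, I/NCS trans); (F/I trans, NCS/py trans).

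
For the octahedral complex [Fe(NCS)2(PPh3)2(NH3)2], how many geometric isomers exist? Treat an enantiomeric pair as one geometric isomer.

An octahedron has six vertices in three trans pairs; every non-trans pair is cis.
The distinct arrangements are (5 in all): NCS trans, PPh3 trans, NH3 trans; NCS trans, PPh3 cis, NH3 cis; NCS cis, PPh3 trans, NH3 cis; NCS cis, PPh3 cis, NH3 cis (chiral); NCS cis, PPh3 cis, NH3 trans.

5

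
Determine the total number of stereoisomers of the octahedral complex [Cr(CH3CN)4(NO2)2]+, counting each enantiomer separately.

The six octahedral sites form three mutually perpendicular trans pairs.
The distinct arrangements are (2 in all): NO2 trans; NO2 cis.
Each arrangement has an internal mirror plane or centre of symmetry, so none is chiral.

2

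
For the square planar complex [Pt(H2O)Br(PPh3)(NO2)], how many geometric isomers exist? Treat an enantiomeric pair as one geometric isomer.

3

A square has two trans pairs of vertices; adjacent vertices are cis.
There are 3 geometric isomers: (Br/NO2 trans, H2O/PPh3 trans); (Br/PPh3 trans, H2O/NO2 trans); (Br/H2O trans, NO2/PPh3 trans).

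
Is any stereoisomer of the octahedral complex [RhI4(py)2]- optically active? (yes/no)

no

The six octahedral sites form three mutually perpendicular trans pairs.
There are 2 geometric isomers: py trans; py cis.
Each arrangement has an internal mirror plane or centre of symmetry, so none is chiral.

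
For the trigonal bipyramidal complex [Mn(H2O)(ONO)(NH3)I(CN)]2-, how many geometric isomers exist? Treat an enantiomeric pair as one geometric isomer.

10

In a trigonal bipyramid the two axial positions differ from the three equatorial ones.
Exhaustive case analysis gives 10 geometric isomers.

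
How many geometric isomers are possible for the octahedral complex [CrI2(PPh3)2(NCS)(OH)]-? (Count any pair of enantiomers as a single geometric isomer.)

6

An octahedron has six vertices in three trans pairs; every non-trans pair is cis.
Working through the distinct placements yields 6 geometric isomers: I trans, PPh3 trans; I trans, PPh3 cis; I cis, PPh3 trans; I cis, PPh3 cis (3 arrangements, 2 chiral).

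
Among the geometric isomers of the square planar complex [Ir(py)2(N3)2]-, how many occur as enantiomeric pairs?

0

Systematic placement gives 2 geometric isomers: py cis; py trans.
Each arrangement has an internal mirror plane or centre of symmetry, so none is chiral.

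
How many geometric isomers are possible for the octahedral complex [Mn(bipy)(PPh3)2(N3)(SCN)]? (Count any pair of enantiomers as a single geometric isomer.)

The six octahedral sites form three mutually perpendicular trans pairs.
Each bipy is bidentate and must span two cis positions.
The distinct arrangements are (4 in all): PPh3 cis (3 arrangements, 2 chiral); PPh3 trans.

4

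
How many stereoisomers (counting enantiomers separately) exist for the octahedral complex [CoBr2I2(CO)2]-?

The six octahedral sites form three mutually perpendicular trans pairs.
Working through the distinct placements yields 5 geometric isomers: Br trans, I trans, CO trans; Br trans, I cis, CO cis; Br cis, I trans, CO cis; Br cis, I cis, CO cis (chiral); Br cis, I cis, CO trans.
One of these lacks any improper symmetry element and so occurs as an enantiomeric pair, giving 5 + 1 = 6 stereoisomers in total.

6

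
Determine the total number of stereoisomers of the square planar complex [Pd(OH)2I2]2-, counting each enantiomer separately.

There are 2 geometric isomers: OH cis; OH trans.
Each arrangement has an internal mirror plane or centre of symmetry, so none is chiral.

2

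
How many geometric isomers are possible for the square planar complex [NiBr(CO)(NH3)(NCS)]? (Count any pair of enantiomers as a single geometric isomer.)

3

Systematic placement gives 3 geometric isomers: (Br/NCS trans, CO/NH3 trans); (Br/NH3 trans, CO/NCS trans); (Br/CO trans, NCS/NH3 trans).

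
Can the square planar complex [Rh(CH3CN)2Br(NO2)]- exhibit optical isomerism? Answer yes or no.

no

A square has two trans pairs of vertices; adjacent vertices are cis.
The distinct arrangements are (2 in all): CH3CN cis; CH3CN trans.
Each arrangement has an internal mirror plane or centre of symmetry, so none is chiral.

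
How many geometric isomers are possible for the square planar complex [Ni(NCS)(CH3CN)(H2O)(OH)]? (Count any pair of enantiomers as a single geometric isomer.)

In a square planar complex each vertex has one trans partner and two cis neighbours.
Working through the distinct placements yields 3 geometric isomers: (CH3CN/NCS trans, H2O/OH trans); (CH3CN/OH trans, H2O/NCS trans); (CH3CN/H2O trans, NCS/OH trans).

3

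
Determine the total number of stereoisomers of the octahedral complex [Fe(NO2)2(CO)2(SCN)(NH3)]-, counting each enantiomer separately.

The six octahedral sites form three mutually perpendicular trans pairs.
Working through the distinct placements yields 6 geometric isomers: NO2 cis, CO trans; NO2 trans, CO trans; NO2 cis, CO cis (3 arrangements, 2 chiral); NO2 trans, CO cis.
Of these, 2 lack any improper symmetry element and so occur as enantiomeric pairs, giving 6 + 2 = 8 stereoisomers in total.

8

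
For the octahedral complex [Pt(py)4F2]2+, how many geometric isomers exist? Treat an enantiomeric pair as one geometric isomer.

2

Systematic placement gives 2 geometric isomers: F trans; F cis.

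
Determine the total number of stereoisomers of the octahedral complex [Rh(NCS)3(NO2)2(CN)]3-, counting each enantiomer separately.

In an octahedral complex each vertex has one trans partner and four cis neighbours.
There are 3 geometric isomers: NCS mer, NO2 trans; NCS fac, NO2 cis; NCS mer, NO2 cis.
Each arrangement has an internal mirror plane or centre of symmetry, so none is chiral.

3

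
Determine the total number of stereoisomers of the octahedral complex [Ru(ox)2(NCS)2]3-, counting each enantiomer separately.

3

In an octahedral complex each vertex has one trans partner and four cis neighbours.
Each ox is bidentate and must span two cis positions.
Systematic placement gives 2 geometric isomers: NCS trans; NCS cis (chiral).
One of these lacks any improper symmetry element and so occurs as an enantiomeric pair, giving 2 + 1 = 3 stereoisomers in total.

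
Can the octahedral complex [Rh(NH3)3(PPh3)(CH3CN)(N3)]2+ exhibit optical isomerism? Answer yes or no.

In an octahedral complex each vertex has one trans partner and four cis neighbours.
There are 4 geometric isomers: NH3 mer (3 arrangements); NH3 fac (chiral).
One of these lacks any improper symmetry element and so occurs as an enantiomeric pair, giving 4 + 1 = 5 stereoisomers in total.

yes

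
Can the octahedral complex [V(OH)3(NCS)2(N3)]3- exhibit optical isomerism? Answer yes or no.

In an octahedral complex each vertex has one trans partner and four cis neighbours.
The distinct arrangements are (3 in all): OH mer, NCS cis; OH mer, NCS trans; OH fac, NCS cis.
Each arrangement has an internal mirror plane or centre of symmetry, so none is chiral.

no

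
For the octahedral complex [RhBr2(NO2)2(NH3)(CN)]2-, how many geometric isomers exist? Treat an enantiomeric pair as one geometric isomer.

6

The six octahedral sites form three mutually perpendicular trans pairs.
The distinct arrangements are (6 in all): Br trans, NO2 trans; Br trans, NO2 cis; Br cis, NO2 trans; Br cis, NO2 cis (3 arrangements, 2 chiral).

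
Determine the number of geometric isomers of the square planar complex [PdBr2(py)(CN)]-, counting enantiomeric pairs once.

In a square planar complex each vertex has one trans partner and two cis neighbours.
There are 2 geometric isomers: Br cis; Br trans.

2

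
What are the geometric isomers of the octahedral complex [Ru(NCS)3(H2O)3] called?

fac and mer

The six octahedral sites form three mutually perpendicular trans pairs.
The distinct arrangements are (2 in all): NCS mer; NCS fac.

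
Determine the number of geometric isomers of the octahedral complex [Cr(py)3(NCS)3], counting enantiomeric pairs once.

2

Systematic placement gives 2 geometric isomers: py mer; py fac.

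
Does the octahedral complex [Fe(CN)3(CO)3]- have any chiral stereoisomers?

The distinct arrangements are (2 in all): CN mer; CN fac.
Each arrangement has an internal mirror plane or centre of symmetry, so none is chiral.

no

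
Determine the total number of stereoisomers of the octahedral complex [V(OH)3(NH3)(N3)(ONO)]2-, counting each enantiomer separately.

In an octahedral complex each vertex has one trans partner and four cis neighbours.
Systematic placement gives 4 geometric isomers: OH mer (3 arrangements); OH fac (chiral).
One of these lacks any improper symmetry element and so occurs as an enantiomeric pair, giving 4 + 1 = 5 stereoisomers in total.

5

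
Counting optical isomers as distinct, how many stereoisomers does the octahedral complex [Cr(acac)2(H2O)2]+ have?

3

The six octahedral sites form three mutually perpendicular trans pairs.
Each acac is bidentate and must span two cis positions.
There are 2 geometric isomers: H2O trans; H2O cis (chiral).
One of these lacks any improper symmetry element and so occurs as an enantiomeric pair, giving 2 + 1 = 3 stereoisomers in total.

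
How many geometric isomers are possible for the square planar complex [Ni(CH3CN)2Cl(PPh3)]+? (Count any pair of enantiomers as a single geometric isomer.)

A square has two trans pairs of vertices; adjacent vertices are cis.
The distinct arrangements are (2 in all): CH3CN cis; CH3CN trans.

2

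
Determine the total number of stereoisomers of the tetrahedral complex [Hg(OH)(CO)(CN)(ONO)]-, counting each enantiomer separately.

All four vertices of a tetrahedron are equivalent and mutually adjacent, so cis/trans isomerism cannot arise.
Only one geometric arrangement is possible; it has no improper symmetry element, so it exists as a pair of enantiomers (2 stereoisomers).

2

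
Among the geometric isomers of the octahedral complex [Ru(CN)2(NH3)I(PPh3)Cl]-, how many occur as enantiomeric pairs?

6

In an octahedral complex each vertex has one trans partner and four cis neighbours.
Exhaustive case analysis gives 9 geometric isomers.
Of these, 6 lack any improper symmetry element and so occur as enantiomeric pairs, giving 9 + 6 = 15 stereoisomers in total.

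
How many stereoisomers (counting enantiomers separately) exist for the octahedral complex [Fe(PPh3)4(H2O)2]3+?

The distinct arrangements are (2 in all): H2O trans; H2O cis.
Each arrangement has an internal mirror plane or centre of symmetry, so none is chiral.

2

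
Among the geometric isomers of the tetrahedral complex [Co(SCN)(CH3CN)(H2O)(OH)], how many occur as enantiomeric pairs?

All four vertices of a tetrahedron are equivalent and mutually adjacent, so cis/trans isomerism cannot arise.
Only one geometric arrangement is possible; it has no improper symmetry element, so it exists as a pair of enantiomers (2 stereoisomers).

1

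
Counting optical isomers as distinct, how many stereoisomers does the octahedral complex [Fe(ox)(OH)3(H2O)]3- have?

2

An octahedron has six vertices in three trans pairs; every non-trans pair is cis.
Each ox is bidentate and must span two cis positions.
Systematic placement gives 2 geometric isomers: OH fac; OH mer.
Each arrangement has an internal mirror plane or centre of symmetry, so none is chiral.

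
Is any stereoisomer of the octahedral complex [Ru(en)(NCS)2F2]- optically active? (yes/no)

In an octahedral complex each vertex has one trans partner and four cis neighbours.
Each en is bidentate and must span two cis positions.
The distinct arrangements are (3 in all): NCS cis, F trans; NCS cis, F cis (chiral); NCS trans, F cis.
One of these lacks any improper symmetry element and so occurs as an enantiomeric pair, giving 3 + 1 = 4 stereoisomers in total.

yes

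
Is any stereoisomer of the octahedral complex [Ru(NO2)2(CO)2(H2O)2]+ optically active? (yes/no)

yes

Working through the distinct placements yields 5 geometric isomers: NO2 trans, CO trans, H2O trans; NO2 cis, CO trans, H2O cis; NO2 trans, CO cis, H2O cis; NO2 cis, CO cis, H2O cis (chiral); NO2 cis, CO cis, H2O trans.
One of these lacks any improper symmetry element and so occurs as an enantiomeric pair, giving 5 + 1 = 6 stereoisomers in total.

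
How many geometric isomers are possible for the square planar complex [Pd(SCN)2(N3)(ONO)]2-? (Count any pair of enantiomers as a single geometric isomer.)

2

Working through the distinct placements yields 2 geometric isomers: SCN cis; SCN trans.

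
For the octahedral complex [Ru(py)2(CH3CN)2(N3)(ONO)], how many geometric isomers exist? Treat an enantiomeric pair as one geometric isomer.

6

In an octahedral complex each vertex has one trans partner and four cis neighbours.
Working through the distinct placements yields 6 geometric isomers: py trans, CH3CN trans; py cis, CH3CN trans; py trans, CH3CN cis; py cis, CH3CN cis (3 arrangements, 2 chiral).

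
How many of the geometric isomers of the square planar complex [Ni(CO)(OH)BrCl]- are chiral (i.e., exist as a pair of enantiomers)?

A square has two trans pairs of vertices; adjacent vertices are cis.
The distinct arrangements are (3 in all): (Br/Cl trans, CO/OH trans); (Br/OH trans, CO/Cl trans); (Br/CO trans, Cl/OH trans).
Each arrangement has an internal mirror plane or centre of symmetry, so none is chiral.

0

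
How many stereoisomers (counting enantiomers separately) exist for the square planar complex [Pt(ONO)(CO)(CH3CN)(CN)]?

3

A square has two trans pairs of vertices; adjacent vertices are cis.
The distinct arrangements are (3 in all): (CH3CN/CO trans, CN/ONO trans); (CH3CN/ONO trans, CN/CO trans); (CH3CN/CN trans, CO/ONO trans).
Each arrangement has an internal mirror plane or centre of symmetry, so none is chiral.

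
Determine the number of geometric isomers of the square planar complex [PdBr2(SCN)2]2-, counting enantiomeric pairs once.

2

The distinct arrangements are (2 in all): Br cis; Br trans.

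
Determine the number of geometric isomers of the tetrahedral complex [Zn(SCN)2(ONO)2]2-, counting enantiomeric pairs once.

In a tetrahedral complex all four positions are equivalent and every pair of ligands is adjacent — there is no cis/trans distinction.
Only one geometric arrangement is possible.

1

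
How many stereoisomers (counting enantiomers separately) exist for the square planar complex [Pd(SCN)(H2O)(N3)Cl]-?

A square has two trans pairs of vertices; adjacent vertices are cis.
There are 3 geometric isomers: (Cl/N3 trans, H2O/SCN trans); (Cl/SCN trans, H2O/N3 trans); (Cl/H2O trans, N3/SCN trans).
Each arrangement has an internal mirror plane or centre of symmetry, so none is chiral.

3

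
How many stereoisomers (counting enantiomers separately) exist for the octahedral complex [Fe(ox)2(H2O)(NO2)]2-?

In an octahedral complex each vertex has one trans partner and four cis neighbours.
Each ox is bidentate and must span two cis positions.
There are 2 geometric isomers: H2O and NO2 mutually trans; H2O and NO2 mutually cis (chiral).
One of these lacks any improper symmetry element and so occurs as an enantiomeric pair, giving 2 + 1 = 3 stereoisomers in total.

3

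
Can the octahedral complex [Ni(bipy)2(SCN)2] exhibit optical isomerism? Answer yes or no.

Each bipy is bidentate and must span two cis positions.
Systematic placement gives 2 geometric isomers: SCN trans; SCN cis (chiral).
One of these lacks any improper symmetry element and so occurs as an enantiomeric pair, giving 2 + 1 = 3 stereoisomers in total.

yes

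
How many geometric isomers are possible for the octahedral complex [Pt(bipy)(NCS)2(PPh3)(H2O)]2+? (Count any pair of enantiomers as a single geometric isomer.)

Each bipy is bidentate and must span two cis positions.
Systematic placement gives 4 geometric isomers: NCS cis (3 arrangements, 2 chiral); NCS trans.

4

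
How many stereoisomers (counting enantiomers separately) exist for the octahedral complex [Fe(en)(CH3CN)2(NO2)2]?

4

Each en is bidentate and must span two cis positions.
There are 3 geometric isomers: CH3CN trans, NO2 cis; CH3CN cis, NO2 cis (chiral); CH3CN cis, NO2 trans.
One of these lacks any improper symmetry element and so occurs as an enantiomeric pair, giving 3 + 1 = 4 stereoisomers in total.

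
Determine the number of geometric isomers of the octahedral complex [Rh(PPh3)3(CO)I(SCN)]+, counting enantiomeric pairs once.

4

The six octahedral sites form three mutually perpendicular trans pairs.
The distinct arrangements are (4 in all): PPh3 mer (3 arrangements); PPh3 fac (chiral).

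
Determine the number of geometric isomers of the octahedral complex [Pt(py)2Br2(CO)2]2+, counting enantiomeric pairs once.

5

The six octahedral sites form three mutually perpendicular trans pairs.
Working through the distinct placements yields 5 geometric isomers: py trans, Br trans, CO trans; py cis, Br trans, CO cis; py trans, Br cis, CO cis; py cis, Br cis, CO cis (chiral); py cis, Br cis, CO trans.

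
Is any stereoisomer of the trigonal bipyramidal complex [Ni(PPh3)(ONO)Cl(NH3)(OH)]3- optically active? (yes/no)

A trigonal bipyramid has two axial and three equatorial sites, which are chemically inequivalent.
Placing the ligands in turn and identifying arrangements related by rotation or reflection leaves 10 distinct geometric isomers.
Of these, 10 lack any improper symmetry element and so occur as enantiomeric pairs, giving 10 + 10 = 20 stereoisomers in total.

yes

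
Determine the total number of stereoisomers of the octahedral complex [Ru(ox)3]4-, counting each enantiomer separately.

2

Each ox is bidentate and must span two cis positions.
Only one geometric arrangement is possible; it has no improper symmetry element, so it exists as a pair of enantiomers (2 stereoisomers).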